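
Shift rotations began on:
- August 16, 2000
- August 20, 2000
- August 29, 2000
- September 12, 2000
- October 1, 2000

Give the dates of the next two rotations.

October 25, 2000; November 23, 2000

Intervals are 4, 9, 14, 19 days — an arithmetic progression with common difference 5.
Next gap: 24 days. October 1, 2000 + 24 days = October 25, 2000.
Next gap: 29 days. October 25, 2000 + 29 days = November 23, 2000.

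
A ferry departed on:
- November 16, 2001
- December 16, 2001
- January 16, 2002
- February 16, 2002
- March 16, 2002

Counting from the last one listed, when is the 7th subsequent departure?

Gaps: 30, 31, 31, 28 days — not constant. Every event is on the 16th of the month.
Pattern: the 16th of each month.
Next: April 2002 → April 16, 2002.
May 2002: May 16, 2002.
June 2002: June 16, 2002.
July 2002: July 16, 2002.
Next: August 2002 → August 16, 2002.
September 2002: September 16, 2002.
October 2002: October 16, 2002.

October 16, 2002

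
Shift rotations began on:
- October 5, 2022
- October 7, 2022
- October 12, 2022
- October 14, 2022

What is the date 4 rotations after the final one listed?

October 28, 2022

Gaps: 2, 5, 2 days — not constant, but cyclic with period 2.
The events fall on every Wednesday and Friday.
Next Wednesday: October 19, 2022.
The following Friday is October 21, 2022.
Next Wednesday: October 26, 2022.
Next Friday: October 28, 2022.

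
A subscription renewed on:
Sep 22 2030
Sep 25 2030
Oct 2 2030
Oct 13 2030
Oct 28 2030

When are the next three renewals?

Intervals are 3, 7, 11, 15 days — an arithmetic progression with common difference 4.
Next gap: 19 days. Oct 28 2030 + 19 days = Nov 16 2030.
Next gap: 23 days. Nov 16 2030 + 23 days = Dec 9 2030.
Next gap: 27 days. Dec 9 2030 + 27 days = Jan 5 2031.

Nov 16 2030, Dec 9 2030, Jan 5 2031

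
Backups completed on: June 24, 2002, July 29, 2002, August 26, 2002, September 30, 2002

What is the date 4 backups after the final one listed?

January 27, 2003

All Mondays; the gaps (35, 28, 35) vary with month length.
This is the last Monday of each month.
October 2002 ends with Monday October 28, 2002.
November 2002 ends with Monday November 25, 2002.
December 2002 ends with Monday December 30, 2002.
January 2003 ends with Monday January 27, 2003.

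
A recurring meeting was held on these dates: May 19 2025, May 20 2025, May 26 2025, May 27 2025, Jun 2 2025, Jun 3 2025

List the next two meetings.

Jun 9 2025, Jun 10 2025

The gap pattern 1, 6, 1, 6, 1 repeats every 2 events.
These are the Mondays and Tuesdays of each week.
The following Monday is Jun 9 2025.
The following Tuesday is Jun 10 2025.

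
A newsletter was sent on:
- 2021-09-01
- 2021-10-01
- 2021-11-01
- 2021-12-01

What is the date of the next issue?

The day-of-month is always 1 (30, 31, 30 days between events).
So this recurs on the 1st of each month.
January 2022: 2022-01-01.

2022-01-01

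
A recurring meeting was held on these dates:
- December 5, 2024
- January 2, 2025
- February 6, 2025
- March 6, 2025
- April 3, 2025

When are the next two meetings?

Gaps: 28, 35, 28, 28 days — a mix of 28 and 35. Every date is a Thursday.
Each is the 1st Thursday of its month.
1st Thursday of May 2025: May 1, 2025.
1st Thursday of June 2025: June 5, 2025.

May 1, 2025; June 5, 2025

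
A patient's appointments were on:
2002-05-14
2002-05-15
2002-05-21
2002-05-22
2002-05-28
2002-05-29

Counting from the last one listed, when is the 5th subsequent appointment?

2002-06-18

Gaps: 1, 6, 1, 6, 1 days — not constant, but cyclic with period 2.
The events fall on every Tuesday and Wednesday.
The following Tuesday is 2002-06-04.
Next Wednesday: 2002-06-05.
Next Tuesday: 2002-06-11.
The following Wednesday is 2002-06-12.
Next Tuesday: 2002-06-18.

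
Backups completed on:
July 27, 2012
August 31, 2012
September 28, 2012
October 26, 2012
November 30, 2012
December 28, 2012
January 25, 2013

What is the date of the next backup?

These are Fridays with 35, 28, 28, 35, 28, 28-day gaps.
Each is the final Friday of its month — August 31, 2012 is past the 28th, so '4th Friday' doesn't fit.
February 2013 ends with Friday February 22, 2013.

February 22, 2013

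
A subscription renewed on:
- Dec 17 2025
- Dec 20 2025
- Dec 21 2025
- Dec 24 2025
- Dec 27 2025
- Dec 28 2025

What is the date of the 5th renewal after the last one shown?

Gaps: 3, 1, 3, 3, 1 days — not constant, but cyclic with period 3.
The events fall on every Wednesday, Saturday and Sunday.
The following Wednesday is Dec 31 2025.
Next Saturday: Jan 3 2026.
The following Sunday is Jan 4 2026.
Next Wednesday: Jan 7 2026.
The following Saturday is Jan 10 2026.

Jan 10 2026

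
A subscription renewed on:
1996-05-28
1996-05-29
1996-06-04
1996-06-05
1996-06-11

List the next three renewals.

Every event lands on a Tuesday or Wednesday (gaps cycle 1, 6, 1, 6).
So the schedule is: every Tuesday and Wednesday.
Next Wednesday: 1996-06-12.
The following Tuesday is 1996-06-18.
The following Wednesday is 1996-06-19.

1996-06-12, 1996-06-18, 1996-06-19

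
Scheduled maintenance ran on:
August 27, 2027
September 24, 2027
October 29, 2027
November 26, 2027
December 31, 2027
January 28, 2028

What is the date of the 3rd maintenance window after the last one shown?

April 28, 2028

All Fridays; the gaps (28, 35, 28, 35, 28) vary with month length.
This is the last Friday of each month.
Last Friday of February 2028: February 25, 2028.
March 2028 ends with Friday March 31, 2028.
Last Friday of April 2028: April 28, 2028.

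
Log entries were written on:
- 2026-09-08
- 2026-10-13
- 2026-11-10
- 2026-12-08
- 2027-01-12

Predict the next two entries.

2027-02-09, 2027-03-09

These are Tuesdays at 28- or 35-day spacing (35, 28, 28, 35).
The pattern: 2nd Tuesday of the month.
2nd Tuesday of February 2027: 2027-02-09.
March 2027 — 2nd Tuesday is 2027-03-09.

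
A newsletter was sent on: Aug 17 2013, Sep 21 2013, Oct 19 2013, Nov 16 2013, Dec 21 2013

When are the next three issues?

These are Saturdays at 28- or 35-day spacing (35, 28, 28, 35).
The pattern: 3rd Saturday of the month.
January 2014 — 3rd Saturday is Jan 18 2014.
3rd Saturday of February 2014: Feb 15 2014.
March 2014 — 3rd Saturday is Mar 15 2014.

Jan 18 2014, Feb 15 2014, Mar 15 2014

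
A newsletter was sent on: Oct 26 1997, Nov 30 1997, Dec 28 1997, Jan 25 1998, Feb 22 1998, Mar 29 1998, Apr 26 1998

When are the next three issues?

May 31 1998, Jun 28 1998, Jul 26 1998

These are Sundays with 35, 28, 28, 28, 35, 28-day gaps.
Each is the final Sunday of its month — Nov 30 1997 is past the 28th, so '4th Sunday' doesn't fit.
Last Sunday of May 1998: May 31 1998.
June 1998 ends with Sunday Jun 28 1998.
Last Sunday of July 1998: Jul 26 1998.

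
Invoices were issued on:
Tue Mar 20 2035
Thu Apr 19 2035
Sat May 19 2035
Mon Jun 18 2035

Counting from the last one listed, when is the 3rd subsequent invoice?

Sun Sep 16 2035

Gaps between consecutive events: 30, 30, 30 days — a constant 30-day interval.
Mon Jun 18 2035 + 30 days = Wed Jul 18 2035.
Wed Jul 18 2035 + 30 days = Fri Aug 17 2035.
Fri Aug 17 2035 + 30 days = Sun Sep 16 2035.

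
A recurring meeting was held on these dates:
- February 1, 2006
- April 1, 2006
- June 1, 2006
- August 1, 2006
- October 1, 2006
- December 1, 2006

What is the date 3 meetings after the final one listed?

June 1, 2007

The day-of-month is always 1 (59, 61, 61, 61, 61 days between events).
So this recurs on the 1st of every 2 months.
Next: February 2007 → February 1, 2007.
April 2007: April 1, 2007.
June 2007: June 1, 2007.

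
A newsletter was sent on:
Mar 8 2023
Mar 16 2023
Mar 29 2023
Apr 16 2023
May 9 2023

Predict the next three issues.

The spacing grows by 5 each time: 8, 13, 18, 23 days.
Next gap: 28 days. May 9 2023 + 28 days = Jun 6 2023.
Next gap: 33 days. Jun 6 2023 + 33 days = Jul 9 2023.
Next gap: 38 days. Jul 9 2023 + 38 days = Aug 16 2023.

Jun 6 2023, Jul 9 2023, Aug 16 2023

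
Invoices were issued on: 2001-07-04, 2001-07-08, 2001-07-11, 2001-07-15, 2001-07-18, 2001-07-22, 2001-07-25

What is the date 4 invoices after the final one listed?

2001-08-08

Gaps: 4, 3, 4, 3, 4, 3 days — not constant, but cyclic with period 2.
The events fall on every Wednesday and Sunday.
The following Sunday is 2001-07-29.
The following Wednesday is 2001-08-01.
Next Sunday: 2001-08-05.
Next Wednesday: 2001-08-08.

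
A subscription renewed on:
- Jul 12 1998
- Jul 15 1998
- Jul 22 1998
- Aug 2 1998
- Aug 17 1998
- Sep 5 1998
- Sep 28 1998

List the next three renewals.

The spacing grows by 4 each time: 3, 7, 11, 15, 19, 23 days.
Next gap: 27 days. Sep 28 1998 + 27 days = Oct 25 1998.
Next gap: 31 days. Oct 25 1998 + 31 days = Nov 25 1998.
Next gap: 35 days. Nov 25 1998 + 35 days = Dec 30 1998.

Oct 25 1998, Nov 25 1998, Dec 30 1998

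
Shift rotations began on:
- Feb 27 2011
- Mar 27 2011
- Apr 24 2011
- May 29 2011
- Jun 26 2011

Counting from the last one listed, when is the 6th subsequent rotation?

All Sundays; the gaps (28, 28, 35, 28) vary with month length.
This is the last Sunday of each month.
Last Sunday of July 2011: Jul 31 2011.
August 2011 ends with Sunday Aug 28 2011.
September 2011 ends with Sunday Sep 25 2011.
October 2011 ends with Sunday Oct 30 2011.
Last Sunday of November 2011: Nov 27 2011.
December 2011 ends with Sunday Dec 25 2011.

Dec 25 2011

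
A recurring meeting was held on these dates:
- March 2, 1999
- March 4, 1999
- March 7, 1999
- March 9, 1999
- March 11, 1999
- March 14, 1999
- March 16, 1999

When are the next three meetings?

Gaps: 2, 3, 2, 2, 3, 2 days — not constant, but cyclic with period 3.
The events fall on every Tuesday, Thursday and Sunday.
The following Thursday is March 18, 1999.
The following Sunday is March 21, 1999.
Next Tuesday: March 23, 1999.

March 18, 1999; March 21, 1999; March 23, 1999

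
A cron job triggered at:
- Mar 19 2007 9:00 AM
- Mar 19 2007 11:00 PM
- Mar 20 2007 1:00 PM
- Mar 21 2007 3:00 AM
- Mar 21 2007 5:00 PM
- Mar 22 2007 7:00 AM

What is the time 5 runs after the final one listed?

Mar 25 2007 5:00 AM

Spacing: 14, 14, 14, 14, 14 h — constant 14 h.
Mar 22 2007 7:00 AM + 14 h = Mar 22 2007 9:00 PM.
Mar 22 2007 9:00 PM + 14 h = Mar 23 2007 11:00 AM.
Mar 23 2007 11:00 AM + 14 h = Mar 24 2007 1:00 AM.
Mar 24 2007 1:00 AM + 14 h = Mar 24 2007 3:00 PM.
Mar 24 2007 3:00 PM + 14 h = Mar 25 2007 5:00 AM.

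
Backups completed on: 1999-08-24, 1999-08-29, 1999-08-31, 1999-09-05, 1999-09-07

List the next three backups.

Every event lands on a Tuesday or Sunday (gaps cycle 5, 2, 5, 2).
So the schedule is: every Tuesday and Sunday.
Next Sunday: 1999-09-12.
Next Tuesday: 1999-09-14.
The following Sunday is 1999-09-19.

1999-09-12, 1999-09-14, 1999-09-19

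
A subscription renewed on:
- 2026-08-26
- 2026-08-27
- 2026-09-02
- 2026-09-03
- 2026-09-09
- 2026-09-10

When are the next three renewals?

Every event lands on a Wednesday or Thursday (gaps cycle 1, 6, 1, 6, 1).
So the schedule is: every Wednesday and Thursday.
Next Wednesday: 2026-09-16.
Next Thursday: 2026-09-17.
Next Wednesday: 2026-09-23.

2026-09-16, 2026-09-17, 2026-09-23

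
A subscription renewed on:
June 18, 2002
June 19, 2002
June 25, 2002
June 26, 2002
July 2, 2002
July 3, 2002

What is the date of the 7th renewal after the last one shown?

Gaps: 1, 6, 1, 6, 1 days — not constant, but cyclic with period 2.
The events fall on every Tuesday and Wednesday.
The following Tuesday is July 9, 2002.
Next Wednesday: July 10, 2002.
The following Tuesday is July 16, 2002.
Next Wednesday: July 17, 2002.
The following Tuesday is July 23, 2002.
Next Wednesday: July 24, 2002.
Next Tuesday: July 30, 2002.

July 30, 2002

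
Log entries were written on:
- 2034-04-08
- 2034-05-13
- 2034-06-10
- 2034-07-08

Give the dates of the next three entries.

2034-08-12, 2034-09-09, 2034-10-14

All dates are Saturdays, 35, 28, 28 days apart.
Specifically, the 2nd Saturday of each month.
August 2034 — 2nd Saturday is 2034-08-12.
2nd Saturday of September 2034: 2034-09-09.
October 2034 — 2nd Saturday is 2034-10-14.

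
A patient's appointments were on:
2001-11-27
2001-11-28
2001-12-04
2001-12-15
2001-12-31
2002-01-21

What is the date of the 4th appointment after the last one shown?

Intervals are 1, 6, 11, 16, 21 days — an arithmetic progression with common difference 5.
Next gap: 26 days. 2002-01-21 + 26 days = 2002-02-16.
Next gap: 31 days. 2002-02-16 + 31 days = 2002-03-19.
Next gap: 36 days. 2002-03-19 + 36 days = 2002-04-24.
Next gap: 41 days. 2002-04-24 + 41 days = 2002-06-04.

2002-06-04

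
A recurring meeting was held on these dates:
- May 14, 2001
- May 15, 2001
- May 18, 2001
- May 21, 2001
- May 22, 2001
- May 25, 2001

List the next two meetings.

Every event lands on a Monday or Tuesday or Friday (gaps cycle 1, 3, 3, 1, 3).
So the schedule is: every Monday, Tuesday and Friday.
The following Monday is May 28, 2001.
Next Tuesday: May 29, 2001.

May 28, 2001; May 29, 2001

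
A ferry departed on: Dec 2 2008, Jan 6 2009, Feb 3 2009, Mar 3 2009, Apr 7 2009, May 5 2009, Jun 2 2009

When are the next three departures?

Gaps: 35, 28, 28, 35, 28, 28 days — a mix of 28 and 35. Every date is a Tuesday.
Each is the 1st Tuesday of its month.
1st Tuesday of July 2009: Jul 7 2009.
1st Tuesday of August 2009: Aug 4 2009.
September 2009 — 1st Tuesday is Sep 1 2009.

Jul 7 2009, Aug 4 2009, Sep 1 2009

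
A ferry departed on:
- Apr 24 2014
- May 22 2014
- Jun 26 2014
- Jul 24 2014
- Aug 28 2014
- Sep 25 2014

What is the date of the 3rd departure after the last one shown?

These are Thursdays at 28- or 35-day spacing (28, 35, 28, 35, 28).
The pattern: 4th Thursday of the month.
4th Thursday of October 2014: Oct 23 2014.
4th Thursday of November 2014: Nov 27 2014.
4th Thursday of December 2014: Dec 25 2014.

Dec 25 2014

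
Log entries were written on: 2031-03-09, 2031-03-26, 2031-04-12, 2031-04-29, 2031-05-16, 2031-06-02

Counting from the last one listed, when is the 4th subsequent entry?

Every event comes 17 days after the last (17, 17, 17, 17, 17).
2031-06-02 + 17 days = 2031-06-19.
2031-06-19 + 17 days = 2031-07-06.
2031-07-06 + 17 days = 2031-07-23.
2031-07-23 + 17 days = 2031-08-09.

2031-08-09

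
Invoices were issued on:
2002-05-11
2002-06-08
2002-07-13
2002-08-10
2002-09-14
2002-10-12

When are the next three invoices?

2002-11-09, 2002-12-14, 2003-01-11

These are Saturdays at 28- or 35-day spacing (28, 35, 28, 35, 28).
The pattern: 2nd Saturday of the month.
November 2002 — 2nd Saturday is 2002-11-09.
December 2002 — 2nd Saturday is 2002-12-14.
January 2003 — 2nd Saturday is 2003-01-11.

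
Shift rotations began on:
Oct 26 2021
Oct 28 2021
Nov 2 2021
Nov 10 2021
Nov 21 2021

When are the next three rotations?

Dec 5 2021, Dec 22 2021, Jan 11 2022

The spacing grows by 3 each time: 2, 5, 8, 11 days.
Next gap: 14 days. Nov 21 2021 + 14 days = Dec 5 2021.
Next gap: 17 days. Dec 5 2021 + 17 days = Dec 22 2021.
Next gap: 20 days. Dec 22 2021 + 20 days = Jan 11 2022.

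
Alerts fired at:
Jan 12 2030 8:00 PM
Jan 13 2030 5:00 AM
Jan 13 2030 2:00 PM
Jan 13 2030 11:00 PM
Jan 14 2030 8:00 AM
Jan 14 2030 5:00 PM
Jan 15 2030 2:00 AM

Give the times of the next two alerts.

Jan 15 2030 11:00 AM, Jan 15 2030 8:00 PM

Gaps: 9, 9, 9, 9, 9, 9 hours — each event is 9 hours after the previous one.
Jan 15 2030 2:00 AM + 9 h = Jan 15 2030 11:00 AM.
Jan 15 2030 11:00 AM + 9 h = Jan 15 2030 8:00 PM.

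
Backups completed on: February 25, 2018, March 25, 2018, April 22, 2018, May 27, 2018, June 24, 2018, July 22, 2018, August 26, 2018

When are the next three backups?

Gaps: 28, 28, 35, 28, 28, 35 days — a mix of 28 and 35. Every date is a Sunday.
Each is the 4th Sunday of its month.
4th Sunday of September 2018: September 23, 2018.
October 2018 — 4th Sunday is October 28, 2018.
4th Sunday of November 2018: November 25, 2018.

September 23, 2018; October 28, 2018; November 25, 2018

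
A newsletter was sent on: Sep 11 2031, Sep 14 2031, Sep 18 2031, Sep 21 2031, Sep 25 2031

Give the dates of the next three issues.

Sep 28 2031, Oct 2 2031, Oct 5 2031

Every event lands on a Thursday or Sunday (gaps cycle 3, 4, 3, 4).
So the schedule is: every Thursday and Sunday.
The following Sunday is Sep 28 2031.
The following Thursday is Oct 2 2031.
The following Sunday is Oct 5 2031.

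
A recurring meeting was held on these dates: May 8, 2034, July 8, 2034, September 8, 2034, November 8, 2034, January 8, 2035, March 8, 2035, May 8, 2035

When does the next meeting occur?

Each date is the 8th; the gaps (61, 62, 61, 61, 59, 61) track the month lengths.
The rule is the 8th of every 2 months.
July 2035: July 8, 2035.

July 8, 2035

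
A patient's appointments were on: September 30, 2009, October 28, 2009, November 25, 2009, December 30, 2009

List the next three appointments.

Every date is a Wednesday; gaps 28, 28, 35 days.
Each is the last Wednesday of its month (at least one falls on the 29th or later, ruling out '4th Wednesday').
Last Wednesday of January 2010: January 27, 2010.
Last Wednesday of February 2010: February 24, 2010.
Last Wednesday of March 2010: March 31, 2010.

January 27, 2010; February 24, 2010; March 31, 2010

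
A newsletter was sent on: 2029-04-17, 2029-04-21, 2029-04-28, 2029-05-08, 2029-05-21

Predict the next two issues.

Intervals are 4, 7, 10, 13 days — an arithmetic progression with common difference 3.
Next gap: 16 days. 2029-05-21 + 16 days = 2029-06-06.
Next gap: 19 days. 2029-06-06 + 19 days = 2029-06-25.

2029-06-06, 2029-06-25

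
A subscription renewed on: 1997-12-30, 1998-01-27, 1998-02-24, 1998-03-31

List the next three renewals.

These are Tuesdays with 28, 28, 35-day gaps.
Each is the final Tuesday of its month — 1997-12-30 is past the 28th, so '4th Tuesday' doesn't fit.
Last Tuesday of April 1998: 1998-04-28.
May 1998 ends with Tuesday 1998-05-26.
June 1998 ends with Tuesday 1998-06-30.

1998-04-28, 1998-05-26, 1998-06-30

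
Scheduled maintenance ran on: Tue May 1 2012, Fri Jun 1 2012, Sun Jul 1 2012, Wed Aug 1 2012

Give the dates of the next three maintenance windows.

Sat Sep 1 2012, Mon Oct 1 2012, Thu Nov 1 2012

Gaps: 31, 30, 31 days — not constant. Every event is on the 1st of the month.
Pattern: the 1st of each month.
Next: September 2012 → Sat Sep 1 2012.
October 2012: Mon Oct 1 2012.
November 2012: Thu Nov 1 2012.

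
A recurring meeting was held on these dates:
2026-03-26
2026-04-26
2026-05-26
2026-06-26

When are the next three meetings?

2026-07-26, 2026-08-26, 2026-09-26

Gaps: 31, 30, 31 days — not constant. Every event is on the 26th of the month.
Pattern: the 26th of each month.
Next: July 2026 → 2026-07-26.
Next: August 2026 → 2026-08-26.
September 2026: 2026-09-26.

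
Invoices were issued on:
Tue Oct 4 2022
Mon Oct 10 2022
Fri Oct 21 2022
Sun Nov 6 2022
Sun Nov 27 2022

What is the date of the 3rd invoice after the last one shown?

Tue Feb 28 2023

Gaps: 6, 11, 16, 21 days — each gap is 5 larger than the previous one.
Next gap: 26 days. Sun Nov 27 2022 + 26 days = Fri Dec 23 2022.
Next gap: 31 days. Fri Dec 23 2022 + 31 days = Mon Jan 23 2023.
Next gap: 36 days. Mon Jan 23 2023 + 36 days = Tue Feb 28 2023.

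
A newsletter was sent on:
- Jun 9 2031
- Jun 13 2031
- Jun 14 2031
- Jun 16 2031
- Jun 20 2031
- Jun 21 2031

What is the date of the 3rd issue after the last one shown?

Jun 28 2031

Every event lands on a Monday or Friday or Saturday (gaps cycle 4, 1, 2, 4, 1).
So the schedule is: every Monday, Friday and Saturday.
The following Monday is Jun 23 2031.
The following Friday is Jun 27 2031.
Next Saturday: Jun 28 2031.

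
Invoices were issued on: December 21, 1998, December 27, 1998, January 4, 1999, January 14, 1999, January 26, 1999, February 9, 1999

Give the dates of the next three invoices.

Intervals are 6, 8, 10, 12, 14 days — an arithmetic progression with common difference 2.
Next gap: 16 days. February 9, 1999 + 16 days = February 25, 1999.
Next gap: 18 days. February 25, 1999 + 18 days = March 15, 1999.
Next gap: 20 days. March 15, 1999 + 20 days = April 4, 1999.

February 25, 1999; March 15, 1999; April 4, 1999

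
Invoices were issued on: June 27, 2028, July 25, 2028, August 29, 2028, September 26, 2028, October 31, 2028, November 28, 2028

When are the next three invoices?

December 26, 2028; January 30, 2029; February 27, 2029

All Tuesdays; the gaps (28, 35, 28, 35, 28) vary with month length.
This is the last Tuesday of each month.
December 2028 ends with Tuesday December 26, 2028.
January 2029 ends with Tuesday January 30, 2029.
February 2029 ends with Tuesday February 27, 2029.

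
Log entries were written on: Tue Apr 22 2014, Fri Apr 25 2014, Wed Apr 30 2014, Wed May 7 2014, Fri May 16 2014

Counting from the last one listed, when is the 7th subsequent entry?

Fri Sep 12 2014

The spacing grows by 2 each time: 3, 5, 7, 9 days.
Next gap: 11 days. Fri May 16 2014 + 11 days = Tue May 27 2014.
Next gap: 13 days. Tue May 27 2014 + 13 days = Mon Jun 9 2014.
Next gap: 15 days. Mon Jun 9 2014 + 15 days = Tue Jun 24 2014.
Next gap: 17 days. Tue Jun 24 2014 + 17 days = Fri Jul 11 2014.
Next gap: 19 days. Fri Jul 11 2014 + 19 days = Wed Jul 30 2014.
Next gap: 21 days. Wed Jul 30 2014 + 21 days = Wed Aug 20 2014.
Next gap: 23 days. Wed Aug 20 2014 + 23 days = Fri Sep 12 2014.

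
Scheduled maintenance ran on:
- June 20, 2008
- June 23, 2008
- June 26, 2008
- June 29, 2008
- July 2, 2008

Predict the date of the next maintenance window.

The spacing is 3, 3, 3, 3 days — always 3 days.
July 2, 2008 + 3 days = July 5, 2008.

July 5, 2008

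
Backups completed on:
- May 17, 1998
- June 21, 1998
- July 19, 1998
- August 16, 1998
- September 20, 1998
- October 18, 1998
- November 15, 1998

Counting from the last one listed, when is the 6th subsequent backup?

These are Sundays at 28- or 35-day spacing (35, 28, 28, 35, 28, 28).
The pattern: 3rd Sunday of the month.
December 1998 — 3rd Sunday is December 20, 1998.
3rd Sunday of January 1999: January 17, 1999.
3rd Sunday of February 1999: February 21, 1999.
March 1999 — 3rd Sunday is March 21, 1999.
3rd Sunday of April 1999: April 18, 1999.
3rd Sunday of May 1999: May 16, 1999.

May 16, 1999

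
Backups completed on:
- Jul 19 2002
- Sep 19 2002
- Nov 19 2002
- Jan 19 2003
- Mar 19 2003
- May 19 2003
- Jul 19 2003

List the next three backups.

Gaps: 62, 61, 61, 59, 61, 61 days — not constant. Every event is on the 19th of the month.
Pattern: the 19th of every 2 months.
Next: September 2003 → Sep 19 2003.
Next: November 2003 → Nov 19 2003.
January 2004: Jan 19 2004.

Sep 19 2003, Nov 19 2003, Jan 19 2004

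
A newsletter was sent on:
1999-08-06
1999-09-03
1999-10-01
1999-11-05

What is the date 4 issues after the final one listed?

2000-03-03

All dates are Fridays, 28, 28, 35 days apart.
Specifically, the 1st Friday of each month.
1st Friday of December 1999: 1999-12-03.
January 2000 — 1st Friday is 2000-01-07.
1st Friday of February 2000: 2000-02-04.
1st Friday of March 2000: 2000-03-03.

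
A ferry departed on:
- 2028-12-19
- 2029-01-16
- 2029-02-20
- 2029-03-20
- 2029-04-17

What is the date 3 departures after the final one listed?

These are Tuesdays at 28- or 35-day spacing (28, 35, 28, 28).
The pattern: 3rd Tuesday of the month.
3rd Tuesday of May 2029: 2029-05-15.
3rd Tuesday of June 2029: 2029-06-19.
July 2029 — 3rd Tuesday is 2029-07-17.

2029-07-17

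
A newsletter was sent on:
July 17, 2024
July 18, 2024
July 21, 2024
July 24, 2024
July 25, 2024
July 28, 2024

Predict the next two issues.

Gaps: 1, 3, 3, 1, 3 days — not constant, but cyclic with period 3.
The events fall on every Wednesday, Thursday and Sunday.
Next Wednesday: July 31, 2024.
The following Thursday is August 1, 2024.

July 31, 2024; August 1, 2024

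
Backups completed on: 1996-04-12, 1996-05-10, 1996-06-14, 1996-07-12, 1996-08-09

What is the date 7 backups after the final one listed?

All dates are Fridays, 28, 35, 28, 28 days apart.
Specifically, the 2nd Friday of each month.
September 1996 — 2nd Friday is 1996-09-13.
2nd Friday of October 1996: 1996-10-11.
2nd Friday of November 1996: 1996-11-08.
December 1996 — 2nd Friday is 1996-12-13.
January 1997 — 2nd Friday is 1997-01-10.
February 1997 — 2nd Friday is 1997-02-14.
2nd Friday of March 1997: 1997-03-14.

1997-03-14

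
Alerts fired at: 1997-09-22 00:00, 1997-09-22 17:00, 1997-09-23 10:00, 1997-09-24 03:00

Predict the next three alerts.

Gaps: 17, 17, 17 hours — each event is 17 hours after the previous one.
1997-09-24 03:00 + 17 h = 1997-09-24 20:00.
1997-09-24 20:00 + 17 h = 1997-09-25 13:00.
1997-09-25 13:00 + 17 h = 1997-09-26 06:00.

1997-09-24 20:00, 1997-09-25 13:00, 1997-09-26 06:00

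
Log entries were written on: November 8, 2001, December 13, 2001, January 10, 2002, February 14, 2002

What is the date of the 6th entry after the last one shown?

These are Thursdays at 28- or 35-day spacing (35, 28, 35).
The pattern: 2nd Thursday of the month.
2nd Thursday of March 2002: March 14, 2002.
April 2002 — 2nd Thursday is April 11, 2002.
May 2002 — 2nd Thursday is May 9, 2002.
2nd Thursday of June 2002: June 13, 2002.
2nd Thursday of July 2002: July 11, 2002.
2nd Thursday of August 2002: August 8, 2002.

August 8, 2002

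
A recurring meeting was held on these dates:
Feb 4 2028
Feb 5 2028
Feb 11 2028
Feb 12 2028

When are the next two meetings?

Feb 18 2028, Feb 19 2028

Gaps: 1, 6, 1 days — not constant, but cyclic with period 2.
The events fall on every Friday and Saturday.
The following Friday is Feb 18 2028.
Next Saturday: Feb 19 2028.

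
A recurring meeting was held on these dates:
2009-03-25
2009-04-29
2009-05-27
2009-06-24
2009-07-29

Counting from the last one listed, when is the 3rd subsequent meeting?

2009-10-28

These are Wednesdays with 35, 28, 28, 35-day gaps.
Each is the final Wednesday of its month — 2009-04-29 is past the 28th, so '4th Wednesday' doesn't fit.
Last Wednesday of August 2009: 2009-08-26.
Last Wednesday of September 2009: 2009-09-30.
October 2009 ends with Wednesday 2009-10-28.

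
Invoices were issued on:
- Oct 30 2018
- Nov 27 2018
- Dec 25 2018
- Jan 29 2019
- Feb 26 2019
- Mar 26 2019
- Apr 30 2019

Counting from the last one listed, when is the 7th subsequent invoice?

Nov 26 2019

Every date is a Tuesday; gaps 28, 28, 35, 28, 28, 35 days.
Each is the last Tuesday of its month (at least one falls on the 29th or later, ruling out '4th Tuesday').
May 2019 ends with Tuesday May 28 2019.
Last Tuesday of June 2019: Jun 25 2019.
Last Tuesday of July 2019: Jul 30 2019.
August 2019 ends with Tuesday Aug 27 2019.
September 2019 ends with Tuesday Sep 24 2019.
October 2019 ends with Tuesday Oct 29 2019.
November 2019 ends with Tuesday Nov 26 2019.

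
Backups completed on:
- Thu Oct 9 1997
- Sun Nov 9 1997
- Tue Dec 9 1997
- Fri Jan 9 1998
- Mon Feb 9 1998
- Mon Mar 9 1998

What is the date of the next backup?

The day-of-month is always 9 (31, 30, 31, 31, 28 days between events).
So this recurs on the 9th of each month.
April 1998: Thu Apr 9 1998.

Thu Apr 9 1998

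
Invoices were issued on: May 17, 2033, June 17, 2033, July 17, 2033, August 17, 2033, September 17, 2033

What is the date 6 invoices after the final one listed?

Each date is the 17th; the gaps (31, 30, 31, 31) track the month lengths.
The rule is the 17th of each month.
October 2033: October 17, 2033.
November 2033: November 17, 2033.
December 2033: December 17, 2033.
January 2034: January 17, 2034.
February 2034: February 17, 2034.
Next: March 2034 → March 17, 2034.

March 17, 2034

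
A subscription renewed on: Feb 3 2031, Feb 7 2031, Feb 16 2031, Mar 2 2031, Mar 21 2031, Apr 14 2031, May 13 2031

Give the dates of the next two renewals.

Jun 16 2031, Jul 25 2031

The spacing grows by 5 each time: 4, 9, 14, 19, 24, 29 days.
Next gap: 34 days. May 13 2031 + 34 days = Jun 16 2031.
Next gap: 39 days. Jun 16 2031 + 39 days = Jul 25 2031.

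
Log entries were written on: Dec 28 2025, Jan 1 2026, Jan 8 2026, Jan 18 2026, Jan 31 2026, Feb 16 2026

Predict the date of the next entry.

Intervals are 4, 7, 10, 13, 16 days — an arithmetic progression with common difference 3.
Next gap: 19 days. Feb 16 2026 + 19 days = Mar 7 2026.

Mar 7 2026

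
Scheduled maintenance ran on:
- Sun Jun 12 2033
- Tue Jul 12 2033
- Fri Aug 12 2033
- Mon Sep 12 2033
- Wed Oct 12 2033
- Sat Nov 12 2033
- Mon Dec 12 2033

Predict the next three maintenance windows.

Thu Jan 12 2034, Sun Feb 12 2034, Sun Mar 12 2034

Gaps: 30, 31, 31, 30, 31, 30 days — not constant. Every event is on the 12th of the month.
Pattern: the 12th of each month.
January 2034: Thu Jan 12 2034.
Next: February 2034 → Sun Feb 12 2034.
Next: March 2034 → Sun Mar 12 2034.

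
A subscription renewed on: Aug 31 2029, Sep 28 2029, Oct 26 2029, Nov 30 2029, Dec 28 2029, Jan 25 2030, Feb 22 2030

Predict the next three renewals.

Mar 29 2030, Apr 26 2030, May 31 2030

These are Fridays with 28, 28, 35, 28, 28, 28-day gaps.
Each is the final Friday of its month — Aug 31 2029 is past the 28th, so '4th Friday' doesn't fit.
Last Friday of March 2030: Mar 29 2030.
Last Friday of April 2030: Apr 26 2030.
May 2030 ends with Friday May 31 2030.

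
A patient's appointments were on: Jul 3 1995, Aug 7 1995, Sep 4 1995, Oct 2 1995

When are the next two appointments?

Nov 6 1995, Dec 4 1995

All dates are Mondays, 35, 28, 28 days apart.
Specifically, the 1st Monday of each month.
November 1995 — 1st Monday is Nov 6 1995.
1st Monday of December 1995: Dec 4 1995.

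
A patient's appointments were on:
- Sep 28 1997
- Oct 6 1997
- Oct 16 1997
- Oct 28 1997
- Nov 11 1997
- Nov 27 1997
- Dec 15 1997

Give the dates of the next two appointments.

The spacing grows by 2 each time: 8, 10, 12, 14, 16, 18 days.
Next gap: 20 days. Dec 15 1997 + 20 days = Jan 4 1998.
Next gap: 22 days. Jan 4 1998 + 22 days = Jan 26 1998.

Jan 4 1998, Jan 26 1998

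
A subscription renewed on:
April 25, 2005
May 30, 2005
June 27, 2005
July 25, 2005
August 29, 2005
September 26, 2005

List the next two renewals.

October 31, 2005; November 28, 2005

Every date is a Monday; gaps 35, 28, 28, 35, 28 days.
Each is the last Monday of its month (at least one falls on the 29th or later, ruling out '4th Monday').
Last Monday of October 2005: October 31, 2005.
November 2005 ends with Monday November 28, 2005.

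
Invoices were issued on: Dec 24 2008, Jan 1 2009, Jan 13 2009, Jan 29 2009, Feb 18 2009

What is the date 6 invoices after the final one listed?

Intervals are 8, 12, 16, 20 days — an arithmetic progression with common difference 4.
Next gap: 24 days. Feb 18 2009 + 24 days = Mar 14 2009.
Next gap: 28 days. Mar 14 2009 + 28 days = Apr 11 2009.
Next gap: 32 days. Apr 11 2009 + 32 days = May 13 2009.
Next gap: 36 days. May 13 2009 + 36 days = Jun 18 2009.
Next gap: 40 days. Jun 18 2009 + 40 days = Jul 28 2009.
Next gap: 44 days. Jul 28 2009 + 44 days = Sep 10 2009.

Sep 10 2009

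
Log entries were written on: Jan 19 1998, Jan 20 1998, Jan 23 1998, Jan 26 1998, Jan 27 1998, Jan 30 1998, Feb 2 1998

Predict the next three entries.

Gaps: 1, 3, 3, 1, 3, 3 days — not constant, but cyclic with period 3.
The events fall on every Monday, Tuesday and Friday.
The following Tuesday is Feb 3 1998.
Next Friday: Feb 6 1998.
Next Monday: Feb 9 1998.

Feb 3 1998, Feb 6 1998, Feb 9 1998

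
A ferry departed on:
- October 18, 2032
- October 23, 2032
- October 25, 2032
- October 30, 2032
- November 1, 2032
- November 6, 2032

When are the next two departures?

Gaps: 5, 2, 5, 2, 5 days — not constant, but cyclic with period 2.
The events fall on every Monday and Saturday.
Next Monday: November 8, 2032.
Next Saturday: November 13, 2032.

November 8, 2032; November 13, 2032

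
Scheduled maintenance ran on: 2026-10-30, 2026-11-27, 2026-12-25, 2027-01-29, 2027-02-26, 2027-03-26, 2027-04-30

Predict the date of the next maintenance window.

Every date is a Friday; gaps 28, 28, 35, 28, 28, 35 days.
Each is the last Friday of its month (at least one falls on the 29th or later, ruling out '4th Friday').
Last Friday of May 2027: 2027-05-28.

2027-05-28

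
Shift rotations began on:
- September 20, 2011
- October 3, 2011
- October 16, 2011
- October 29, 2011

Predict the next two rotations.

The spacing is 13, 13, 13 days — always 13 days.
October 29, 2011 + 13 days = November 11, 2011.
November 11, 2011 + 13 days = November 24, 2011.

November 11, 2011; November 24, 2011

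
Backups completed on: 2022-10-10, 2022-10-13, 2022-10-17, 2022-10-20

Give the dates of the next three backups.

Gaps: 3, 4, 3 days — not constant, but cyclic with period 2.
The events fall on every Monday and Thursday.
Next Monday: 2022-10-24.
The following Thursday is 2022-10-27.
Next Monday: 2022-10-31.

2022-10-24, 2022-10-27, 2022-10-31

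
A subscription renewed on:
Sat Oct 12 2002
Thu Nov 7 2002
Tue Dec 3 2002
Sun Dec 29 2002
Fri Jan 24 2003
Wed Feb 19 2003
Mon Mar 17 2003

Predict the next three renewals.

Sat Apr 12 2003, Thu May 8 2003, Tue Jun 3 2003

Gaps between consecutive events: 26, 26, 26, 26, 26, 26 days — a constant 26-day interval.
Mon Mar 17 2003 + 26 days = Sat Apr 12 2003.
Sat Apr 12 2003 + 26 days = Thu May 8 2003.
Thu May 8 2003 + 26 days = Tue Jun 3 2003.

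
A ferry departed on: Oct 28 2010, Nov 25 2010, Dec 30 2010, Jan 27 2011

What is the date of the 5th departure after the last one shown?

All Thursdays; the gaps (28, 35, 28) vary with month length.
This is the last Thursday of each month.
February 2011 ends with Thursday Feb 24 2011.
March 2011 ends with Thursday Mar 31 2011.
April 2011 ends with Thursday Apr 28 2011.
May 2011 ends with Thursday May 26 2011.
Last Thursday of June 2011: Jun 30 2011.

Jun 30 2011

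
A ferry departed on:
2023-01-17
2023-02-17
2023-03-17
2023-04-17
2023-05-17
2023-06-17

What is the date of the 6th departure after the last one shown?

2023-12-17

Each date is the 17th; the gaps (31, 28, 31, 30, 31) track the month lengths.
The rule is the 17th of each month.
Next: July 2023 → 2023-07-17.
August 2023: 2023-08-17.
September 2023: 2023-09-17.
October 2023: 2023-10-17.
Next: November 2023 → 2023-11-17.
December 2023: 2023-12-17.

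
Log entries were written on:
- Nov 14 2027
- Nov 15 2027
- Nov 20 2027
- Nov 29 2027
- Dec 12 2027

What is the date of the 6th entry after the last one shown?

Gaps: 1, 5, 9, 13 days — each gap is 4 larger than the previous one.
Next gap: 17 days. Dec 12 2027 + 17 days = Dec 29 2027.
Next gap: 21 days. Dec 29 2027 + 21 days = Jan 19 2028.
Next gap: 25 days. Jan 19 2028 + 25 days = Feb 13 2028.
Next gap: 29 days. Feb 13 2028 + 29 days = Mar 13 2028.
Next gap: 33 days. Mar 13 2028 + 33 days = Apr 15 2028.
Next gap: 37 days. Apr 15 2028 + 37 days = May 22 2028.

May 22 2028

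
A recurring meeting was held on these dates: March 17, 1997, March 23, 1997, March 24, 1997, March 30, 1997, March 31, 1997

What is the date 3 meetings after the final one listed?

Every event lands on a Monday or Sunday (gaps cycle 6, 1, 6, 1).
So the schedule is: every Monday and Sunday.
Next Sunday: April 6, 1997.
The following Monday is April 7, 1997.
The following Sunday is April 13, 1997.

April 13, 1997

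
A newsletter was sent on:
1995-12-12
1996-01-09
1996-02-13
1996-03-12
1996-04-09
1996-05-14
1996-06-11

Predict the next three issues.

Gaps: 28, 35, 28, 28, 35, 28 days — a mix of 28 and 35. Every date is a Tuesday.
Each is the 2nd Tuesday of its month.
2nd Tuesday of July 1996: 1996-07-09.
2nd Tuesday of August 1996: 1996-08-13.
2nd Tuesday of September 1996: 1996-09-10.

1996-07-09, 1996-08-13, 1996-09-10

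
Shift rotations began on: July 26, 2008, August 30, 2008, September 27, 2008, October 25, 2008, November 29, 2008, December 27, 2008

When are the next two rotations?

January 31, 2009; February 28, 2009

Every date is a Saturday; gaps 35, 28, 28, 35, 28 days.
Each is the last Saturday of its month (at least one falls on the 29th or later, ruling out '4th Saturday').
January 2009 ends with Saturday January 31, 2009.
February 2009 ends with Saturday February 28, 2009.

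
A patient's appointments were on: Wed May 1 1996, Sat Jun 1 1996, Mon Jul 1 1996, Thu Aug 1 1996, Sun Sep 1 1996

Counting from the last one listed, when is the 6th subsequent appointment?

The day-of-month is always 1 (31, 30, 31, 31 days between events).
So this recurs on the 1st of each month.
Next: October 1996 → Tue Oct 1 1996.
November 1996: Fri Nov 1 1996.
Next: December 1996 → Sun Dec 1 1996.
Next: January 1997 → Wed Jan 1 1997.
Next: February 1997 → Sat Feb 1 1997.
March 1997: Sat Mar 1 1997.

Sat Mar 1 1997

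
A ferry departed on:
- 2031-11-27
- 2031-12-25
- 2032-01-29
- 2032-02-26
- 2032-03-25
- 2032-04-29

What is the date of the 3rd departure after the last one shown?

These are Thursdays with 28, 35, 28, 28, 35-day gaps.
Each is the final Thursday of its month — 2032-01-29 is past the 28th, so '4th Thursday' doesn't fit.
Last Thursday of May 2032: 2032-05-27.
Last Thursday of June 2032: 2032-06-24.
Last Thursday of July 2032: 2032-07-29.

2032-07-29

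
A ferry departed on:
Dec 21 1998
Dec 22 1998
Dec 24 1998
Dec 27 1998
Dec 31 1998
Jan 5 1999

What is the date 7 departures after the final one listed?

The spacing grows by 1 each time: 1, 2, 3, 4, 5 days.
Next gap: 6 days. Jan 5 1999 + 6 days = Jan 11 1999.
Next gap: 7 days. Jan 11 1999 + 7 days = Jan 18 1999.
Next gap: 8 days. Jan 18 1999 + 8 days = Jan 26 1999.
Next gap: 9 days. Jan 26 1999 + 9 days = Feb 4 1999.
Next gap: 10 days. Feb 4 1999 + 10 days = Feb 14 1999.
Next gap: 11 days. Feb 14 1999 + 11 days = Feb 25 1999.
Next gap: 12 days. Feb 25 1999 + 12 days = Mar 9 1999.

Mar 9 1999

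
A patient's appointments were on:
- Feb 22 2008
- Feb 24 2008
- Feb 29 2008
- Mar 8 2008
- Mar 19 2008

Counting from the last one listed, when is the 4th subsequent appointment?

Jun 1 2008

Gaps: 2, 5, 8, 11 days — each gap is 3 larger than the previous one.
Next gap: 14 days. Mar 19 2008 + 14 days = Apr 2 2008.
Next gap: 17 days. Apr 2 2008 + 17 days = Apr 19 2008.
Next gap: 20 days. Apr 19 2008 + 20 days = May 9 2008.
Next gap: 23 days. May 9 2008 + 23 days = Jun 1 2008.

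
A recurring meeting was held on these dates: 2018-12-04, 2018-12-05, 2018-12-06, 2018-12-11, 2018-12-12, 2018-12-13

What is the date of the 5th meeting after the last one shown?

Gaps: 1, 1, 5, 1, 1 days — not constant, but cyclic with period 3.
The events fall on every Tuesday, Wednesday and Thursday.
Next Tuesday: 2018-12-18.
Next Wednesday: 2018-12-19.
The following Thursday is 2018-12-20.
The following Tuesday is 2018-12-25.
The following Wednesday is 2018-12-26.

2018-12-26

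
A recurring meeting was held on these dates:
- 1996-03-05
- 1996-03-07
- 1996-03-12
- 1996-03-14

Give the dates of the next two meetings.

Every event lands on a Tuesday or Thursday (gaps cycle 2, 5, 2).
So the schedule is: every Tuesday and Thursday.
The following Tuesday is 1996-03-19.
Next Thursday: 1996-03-21.

1996-03-19, 1996-03-21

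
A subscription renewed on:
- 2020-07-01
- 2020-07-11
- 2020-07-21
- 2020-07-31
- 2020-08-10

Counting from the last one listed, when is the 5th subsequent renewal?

2020-09-29

The spacing is 10, 10, 10, 10 days — always 10 days.
2020-08-10 + 10 days = 2020-08-20.
2020-08-20 + 10 days = 2020-08-30.
2020-08-30 + 10 days = 2020-09-09.
2020-09-09 + 10 days = 2020-09-19.
2020-09-19 + 10 days = 2020-09-29.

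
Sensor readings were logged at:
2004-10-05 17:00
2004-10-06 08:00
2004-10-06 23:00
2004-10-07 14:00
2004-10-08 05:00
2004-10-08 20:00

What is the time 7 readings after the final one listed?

2004-10-13 05:00

Spacing: 15, 15, 15, 15, 15 h — constant 15 h.
2004-10-08 20:00 + 15 h = 2004-10-09 11:00.
2004-10-09 11:00 + 15 h = 2004-10-10 02:00.
2004-10-10 02:00 + 15 h = 2004-10-10 17:00.
2004-10-10 17:00 + 15 h = 2004-10-11 08:00.
2004-10-11 08:00 + 15 h = 2004-10-11 23:00.
2004-10-11 23:00 + 15 h = 2004-10-12 14:00.
2004-10-12 14:00 + 15 h = 2004-10-13 05:00.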